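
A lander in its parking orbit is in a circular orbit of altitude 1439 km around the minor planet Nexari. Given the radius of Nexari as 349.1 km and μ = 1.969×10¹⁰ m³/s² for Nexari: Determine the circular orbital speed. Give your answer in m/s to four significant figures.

r = 349.1 + 1439 = 1788.1 km = 1.7881×10⁶ m.
For a circular orbit v = √(μ/r) = √(1.969×10¹⁰ / 1.788×10⁶) = √(1.101×10⁴) = 104.9 m/s.

v ≈ 104.9 m/s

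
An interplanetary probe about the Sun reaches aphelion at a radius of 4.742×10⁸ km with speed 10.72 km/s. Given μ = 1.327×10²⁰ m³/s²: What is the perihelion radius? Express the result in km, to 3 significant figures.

perihelion radius ≈ 1.23×10⁸ km

r_a = 4.742×10¹¹ m.
Specific energy ε = v²/2 − μ/r = -2.224×10⁸ J/kg, so a = −μ/(2ε) = 2.984×10¹¹ m.
The apsides satisfy r_p + r_a = 2a, so the perihelion radius is 2a − r_a = 1.225×10¹¹ m = 1.2252×10⁸ km.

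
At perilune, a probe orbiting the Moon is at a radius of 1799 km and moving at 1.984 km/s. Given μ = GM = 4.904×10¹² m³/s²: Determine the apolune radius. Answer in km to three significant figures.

r_p = 1.799×10⁶ m.
Specific energy ε = v²/2 − μ/r = -7.578×10⁵ J/kg, so a = −μ/(2ε) = 3.236×10⁶ m.
The apsides satisfy r_p + r_a = 2a, so the apolune radius is 2a − r_p = 4.672×10⁶ m = 4672.1 km.

apolune radius ≈ 4670 km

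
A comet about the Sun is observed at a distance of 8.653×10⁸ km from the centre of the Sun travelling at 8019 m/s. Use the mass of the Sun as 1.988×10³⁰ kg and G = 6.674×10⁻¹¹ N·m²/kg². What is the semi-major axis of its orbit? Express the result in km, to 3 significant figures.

a ≈ 5.47×10⁸ km

μ = GM = 6.674×10⁻¹¹ × 1.988×10³⁰ = 1.327×10²⁰ m³/s².
r = 8.653×10¹¹ m.
Vis-viva rearranged: 1/a = 2/r − v²/μ = 2.311×10⁻¹² − 4.847×10⁻¹³ = 1.827×10⁻¹² m⁻¹.
a = 5.474×10¹¹ m = 5.4744×10⁸ km.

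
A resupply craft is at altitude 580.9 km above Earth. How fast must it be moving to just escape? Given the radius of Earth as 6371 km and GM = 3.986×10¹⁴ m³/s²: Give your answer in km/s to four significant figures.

v_esc ≈ 10.71 km/s

r = 6371 + 580.9 = 6951.9 km = 6.9519×10⁶ m.
Escape speed v_esc = √(2μ/r) = √(2 × 3.986×10¹⁴ / 6.952×10⁶) = √(1.147×10⁸) = 10710 m/s.
= 10.71 km/s.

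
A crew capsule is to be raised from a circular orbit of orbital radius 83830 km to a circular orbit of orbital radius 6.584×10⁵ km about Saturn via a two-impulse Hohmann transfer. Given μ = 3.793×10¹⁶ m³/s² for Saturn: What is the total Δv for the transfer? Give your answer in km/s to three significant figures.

Δv_total ≈ 11.0 km/s

r₁ = 83830 km = 8.383×10⁷ m.
r₂ = 6.584×10⁵ km = 6.584×10⁸ m.
Transfer ellipse a_t = (r₁ + r₂)/2 = 3.711×10⁸ m.
At r₁: circular v_c1 = √(μ/r₁) = 21270 m/s; transfer-perikrone v_p = √[μ(2/r₁ − 1/a_t)] = 28330 m/s.
Δv₁ = v_p − v_c1 = 7061 m/s.
At r₂: circular v_c2 = √(μ/r₂) = 7590 m/s; transfer-apokrone v_a = √[μ(2/r₂ − 1/a_t)] = 3607 m/s.
Δv₂ = v_c2 − v_a = 3983 m/s.
Total Δv = Δv₁ + Δv₂ = 11040 m/s = 11.04 km/s.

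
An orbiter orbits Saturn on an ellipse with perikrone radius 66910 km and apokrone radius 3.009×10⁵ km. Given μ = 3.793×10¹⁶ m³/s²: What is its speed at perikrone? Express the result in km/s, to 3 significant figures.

v ≈ 30.5 km/s

Semi-major axis a = (r_p + r_a)/2 = 1.8390×10⁵ km = 1.839×10⁸ m.
Vis-viva: v² = μ(2/r − 1/a) = 3.793×10¹⁶ × (2.989×10⁻⁸ − 5.438×10⁻⁹) = 9.275×10⁸ m²/s².
v = 30460 m/s = 30.46 km/s.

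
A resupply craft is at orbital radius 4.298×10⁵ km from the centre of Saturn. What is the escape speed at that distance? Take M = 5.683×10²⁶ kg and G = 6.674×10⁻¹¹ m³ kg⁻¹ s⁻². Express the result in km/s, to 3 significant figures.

v_esc ≈ 13.3 km/s

μ = GM = 6.674×10⁻¹¹ × 5.683×10²⁶ = 3.793×10¹⁶ m³/s².
r = 4.298×10⁵ km = 4.298×10⁸ m.
Escape speed v_esc = √(2μ/r) = √(2 × 3.793×10¹⁶ / 4.298×10⁸) = √(1.765×10⁸) = 13290 m/s.
= 13.29 km/s.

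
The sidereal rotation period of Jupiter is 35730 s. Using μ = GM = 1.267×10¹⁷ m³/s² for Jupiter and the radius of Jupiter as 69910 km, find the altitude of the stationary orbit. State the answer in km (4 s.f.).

A synchronous orbit has period T, so by Kepler's third law a = (μT²/4π²)^(1/3).
μT²/4π² = 1.267×10¹⁷ × (3.573×10⁴)² / 39.48 = 4.097×10²⁴ m³.
a = 1.600×10⁸ m = 1.6002×10⁵ km.
Altitude h = a − R = 1.6002×10⁵ − 69910 = 90105 km.

h_sync ≈ 90110 km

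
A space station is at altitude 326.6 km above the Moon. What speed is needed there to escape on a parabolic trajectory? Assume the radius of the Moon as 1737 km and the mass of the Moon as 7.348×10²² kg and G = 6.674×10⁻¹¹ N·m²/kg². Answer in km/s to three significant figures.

μ = GM = 6.674×10⁻¹¹ × 7.348×10²² = 4.904×10¹² m³/s².
r = 1737 + 326.6 = 2063.6 km = 2.0636×10⁶ m.
Escape speed v_esc = √(2μ/r) = √(2 × 4.904×10¹² / 2.064×10⁶) = √(4.753×10⁶) = 2180 m/s.
= 2.180 km/s.

v_esc ≈ 2.18 km/s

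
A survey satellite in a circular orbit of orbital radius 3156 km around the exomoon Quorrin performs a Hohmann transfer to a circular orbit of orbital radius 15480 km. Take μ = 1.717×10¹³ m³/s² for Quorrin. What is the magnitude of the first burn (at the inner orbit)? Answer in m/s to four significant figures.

Δv ≈ 673.9 m/s

r₁ = 3156 km = 3.156×10⁶ m.
r₂ = 15480 km = 1.548×10⁷ m.
Transfer ellipse a_t = (r₁ + r₂)/2 = 9.318×10⁶ m.
At r₁: circular v_c1 = √(μ/r₁) = 2332 m/s; transfer-periapsis v_p = √[μ(2/r₁ − 1/a_t)] = 3006 m/s.
Δv₁ = v_p − v_c1 = 673.9 m/s.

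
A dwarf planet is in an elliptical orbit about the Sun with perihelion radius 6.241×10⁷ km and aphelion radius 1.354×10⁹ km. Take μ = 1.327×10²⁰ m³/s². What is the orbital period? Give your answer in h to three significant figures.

T ≈ 90300 h

Semi-major axis a = (r_p + r_a)/2 = (6.2410×10⁷ + 1.3540×10⁹)/2 = 7.0820×10⁸ km = 7.082×10¹¹ m.
By Kepler's third law T = 2π√(a³/μ) = 2π × 5.174×10⁷ = 3.251×10⁸ s.
= 90300 h.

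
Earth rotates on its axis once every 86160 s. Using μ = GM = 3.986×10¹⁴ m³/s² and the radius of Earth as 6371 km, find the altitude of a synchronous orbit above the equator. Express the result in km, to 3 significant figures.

A synchronous orbit has period T, so by Kepler's third law a = (μT²/4π²)^(1/3).
μT²/4π² = 3.986×10¹⁴ × (8.616×10⁴)² / 39.48 = 7.495×10²² m³.
a = 4.216×10⁷ m = 42163 km.
Altitude h = a − R = 42163 − 6371 = 35792 km.

h_sync ≈ 35800 km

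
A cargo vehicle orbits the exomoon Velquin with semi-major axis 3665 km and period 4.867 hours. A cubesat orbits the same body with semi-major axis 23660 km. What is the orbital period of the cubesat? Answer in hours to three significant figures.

Kepler's third law: T² ∝ a³, so T₂ = T₁ (a₂/a₁)^(3/2).
a₂/a₁ = 6.456, (a₂/a₁)^(3/2) = 16.40.
T₂ = 4.867 × 16.40 = 79.83 hours.

T₂ ≈ 79.8 hours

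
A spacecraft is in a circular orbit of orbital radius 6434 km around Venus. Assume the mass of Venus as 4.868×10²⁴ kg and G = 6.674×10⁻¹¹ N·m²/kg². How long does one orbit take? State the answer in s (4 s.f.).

μ = GM = 6.674×10⁻¹¹ × 4.868×10²⁴ = 3.249×10¹⁴ m³/s².
r = 6434 km = 6.434×10⁶ m.
Kepler's third law: T = 2π√(r³/μ) = 2π√((6.434×10⁶)³ / 3.249×10¹⁴).
r³/μ = 8.198×10⁵ s², so T = 2π × 9.054×10² = 5.689×10³ s.

T ≈ 5689 s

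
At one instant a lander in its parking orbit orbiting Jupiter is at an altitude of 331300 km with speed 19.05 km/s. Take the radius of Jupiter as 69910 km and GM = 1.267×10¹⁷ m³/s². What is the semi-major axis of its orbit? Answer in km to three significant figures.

a ≈ 4.72×10⁵ km

r = 69910 + 331300 = 4.0121×10⁵ km = 4.012×10⁸ m.
Specific orbital energy ε = v²/2 − μ/r = (19050)²/2 − 1.267×10¹⁷/4.012×10⁸ = -1.343×10⁸ J/kg.
Since ε = −μ/(2a), a = −μ/(2ε) = 4.716×10⁸ m = 4.7155×10⁵ km.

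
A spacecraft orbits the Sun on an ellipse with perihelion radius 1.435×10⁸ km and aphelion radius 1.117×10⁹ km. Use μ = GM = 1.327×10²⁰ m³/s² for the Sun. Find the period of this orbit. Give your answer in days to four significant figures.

Semi-major axis a = (r_p + r_a)/2 = (1.4350×10⁸ + 1.1170×10⁹)/2 = 6.3025×10⁸ km = 6.302×10¹¹ m.
By Kepler's third law T = 2π√(a³/μ) = 2π × 4.343×10⁷ = 2.729×10⁸ s.
= 3159 days.

T ≈ 3159 days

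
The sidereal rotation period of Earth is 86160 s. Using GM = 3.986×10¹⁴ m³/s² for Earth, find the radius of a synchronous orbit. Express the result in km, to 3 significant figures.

A synchronous orbit has period T, so by Kepler's third law a = (μT²/4π²)^(1/3).
μT²/4π² = 3.986×10¹⁴ × (8.616×10⁴)² / 39.48 = 7.495×10²² m³.
a = 4.216×10⁷ m = 42163 km.

r_sync ≈ 42200 km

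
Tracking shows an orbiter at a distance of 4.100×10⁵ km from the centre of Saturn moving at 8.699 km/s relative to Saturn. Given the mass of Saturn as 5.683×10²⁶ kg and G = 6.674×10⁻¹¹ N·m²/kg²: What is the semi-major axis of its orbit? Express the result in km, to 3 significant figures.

μ = GM = 6.674×10⁻¹¹ × 5.683×10²⁶ = 3.793×10¹⁶ m³/s².
r = 4.100×10⁸ m.
Vis-viva rearranged: 1/a = 2/r − v²/μ = 4.878×10⁻⁹ − 1.995×10⁻⁹ = 2.883×10⁻⁹ m⁻¹.
a = 3.469×10⁸ m = 3.4687×10⁵ km.

a ≈ 3.47×10⁵ km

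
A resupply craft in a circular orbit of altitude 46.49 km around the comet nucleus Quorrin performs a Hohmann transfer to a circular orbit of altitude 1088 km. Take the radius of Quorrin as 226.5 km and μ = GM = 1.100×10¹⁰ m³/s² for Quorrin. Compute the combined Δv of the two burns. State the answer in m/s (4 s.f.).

r₁ = 226.5 + 46.49 = 272.99 km = 2.7299×10⁵ m.
r₂ = 226.5 + 1088 = 1314.5 km = 1.3145×10⁶ m.
Transfer ellipse a_t = (r₁ + r₂)/2 = 7.937×10⁵ m.
At r₁: circular v_c1 = √(μ/r₁) = 200.7 m/s; transfer-periapsis v_p = √[μ(2/r₁ − 1/a_t)] = 258.3 m/s.
Δv₁ = v_p − v_c1 = 57.59 m/s.
At r₂: circular v_c2 = √(μ/r₂) = 91.48 m/s; transfer-apoapsis v_a = √[μ(2/r₂ − 1/a_t)] = 53.65 m/s.
Δv₂ = v_c2 − v_a = 37.83 m/s.
Total Δv = Δv₁ + Δv₂ = 95.42 m/s.

Δv_total ≈ 95.42 m/s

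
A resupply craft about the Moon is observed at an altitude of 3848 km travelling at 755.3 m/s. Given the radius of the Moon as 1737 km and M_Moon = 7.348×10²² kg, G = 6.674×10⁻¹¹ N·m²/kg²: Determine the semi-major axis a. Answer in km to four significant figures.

a ≈ 4136 km

μ = GM = 6.674×10⁻¹¹ × 7.348×10²² = 4.904×10¹² m³/s².
r = 1737 + 3848 = 5585.0 km = 5.585×10⁶ m.
Vis-viva rearranged: 1/a = 2/r − v²/μ = 3.581×10⁻⁷ − 1.163×10⁻⁷ = 2.418×10⁻⁷ m⁻¹.
a = 4.136×10⁶ m = 4136.1 km.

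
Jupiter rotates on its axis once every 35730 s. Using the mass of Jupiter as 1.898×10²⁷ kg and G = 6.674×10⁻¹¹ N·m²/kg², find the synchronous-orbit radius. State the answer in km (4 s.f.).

r_sync ≈ 1.600×10⁵ km

μ = GM = 6.674×10⁻¹¹ × 1.898×10²⁷ = 1.267×10¹⁷ m³/s².
A synchronous orbit has period T, so by Kepler's third law a = (μT²/4π²)^(1/3).
μT²/4π² = 1.267×10¹⁷ × (3.573×10⁴)² / 39.48 = 4.096×10²⁴ m³.
a = 1.600×10⁸ m = 1.6000×10⁵ km.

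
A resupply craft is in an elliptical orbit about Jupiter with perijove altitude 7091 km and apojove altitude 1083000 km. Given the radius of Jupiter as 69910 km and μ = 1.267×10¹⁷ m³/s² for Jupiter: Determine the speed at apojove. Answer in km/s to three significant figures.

r_p = 69910 + 7091 = 77001 km = 7.7001×10⁷ m.
r_a = 69910 + 1083000 = 1152900 km = 1.1529×10⁹ m.
Semi-major axis a = (r_p + r_a)/2 = 6.1496×10⁵ km = 6.150×10⁸ m.
Vis-viva: v² = μ(2/r − 1/a) = 1.267×10¹⁷ × (1.735×10⁻⁹ − 1.626×10⁻⁹) = 1.376×10⁷ m²/s².
v = 3710 m/s = 3.710 km/s.

v ≈ 3.71 km/s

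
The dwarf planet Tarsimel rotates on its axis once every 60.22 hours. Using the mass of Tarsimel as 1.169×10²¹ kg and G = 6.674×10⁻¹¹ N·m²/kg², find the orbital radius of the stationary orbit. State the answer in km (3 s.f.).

r_sync ≈ 4530 km

μ = GM = 6.674×10⁻¹¹ × 1.169×10²¹ = 7.802×10¹⁰ m³/s².
T = 60.22 hours = 2.168×10⁵ s.
A synchronous orbit has period T, so by Kepler's third law a = (μT²/4π²)^(1/3).
μT²/4π² = 7.802×10¹⁰ × (2.168×10⁵)² / 39.48 = 9.288×10¹⁹ m³.
a = 4.529×10⁶ m = 4528.7 km.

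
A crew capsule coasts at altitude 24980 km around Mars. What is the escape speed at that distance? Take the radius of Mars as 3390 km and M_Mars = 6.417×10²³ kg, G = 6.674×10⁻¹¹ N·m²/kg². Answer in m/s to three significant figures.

μ = GM = 6.674×10⁻¹¹ × 6.417×10²³ = 4.283×10¹³ m³/s².
r = 3390 + 24980 = 28370 km = 2.8370×10⁷ m.
Escape speed v_esc = √(2μ/r) = √(2 × 4.283×10¹³ / 2.837×10⁷) = √(3.019×10⁶) = 1738 m/s.

v_esc ≈ 1740 m/s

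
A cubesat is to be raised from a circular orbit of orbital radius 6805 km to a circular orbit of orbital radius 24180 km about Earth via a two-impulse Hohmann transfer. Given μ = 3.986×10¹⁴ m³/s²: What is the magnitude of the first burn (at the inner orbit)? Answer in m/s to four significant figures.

Δv ≈ 1908 m/s

r₁ = 6805 km = 6.805×10⁶ m.
r₂ = 24180 km = 2.418×10⁷ m.
Transfer ellipse a_t = (r₁ + r₂)/2 = 1.549×10⁷ m.
At r₁: circular v_c1 = √(μ/r₁) = 7653 m/s; transfer-perigee v_p = √[μ(2/r₁ − 1/a_t)] = 9561 m/s.
Δv₁ = v_p − v_c1 = 1908 m/s.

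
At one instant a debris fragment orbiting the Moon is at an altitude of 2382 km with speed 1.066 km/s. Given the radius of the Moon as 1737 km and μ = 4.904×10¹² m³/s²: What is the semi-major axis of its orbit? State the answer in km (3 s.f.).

a ≈ 3940 km

r = 1737 + 2382 = 4119.0 km = 4.119×10⁶ m.
Vis-viva rearranged: 1/a = 2/r − v²/μ = 4.856×10⁻⁷ − 2.317×10⁻⁷ = 2.538×10⁻⁷ m⁻¹.
a = 3.940×10⁶ m = 3939.6 km.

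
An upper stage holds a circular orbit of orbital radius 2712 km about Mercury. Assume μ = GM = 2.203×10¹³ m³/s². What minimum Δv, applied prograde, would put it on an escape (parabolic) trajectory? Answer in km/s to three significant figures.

Δv ≈ 1.18 km/s

r = 2712 km = 2.712×10⁶ m.
Circular speed v_c = √(μ/r) = 2850 m/s.
Escape speed v_esc = √(2μ/r) = √2 × v_c = 4031 m/s.
Δv = v_esc − v_c = 1181 m/s = 1.181 km/s.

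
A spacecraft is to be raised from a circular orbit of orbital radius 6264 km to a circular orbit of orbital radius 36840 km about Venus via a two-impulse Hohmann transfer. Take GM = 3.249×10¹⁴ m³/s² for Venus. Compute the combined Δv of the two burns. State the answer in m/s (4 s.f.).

r₁ = 6264 km = 6.264×10⁶ m.
r₂ = 36840 km = 3.684×10⁷ m.
Transfer ellipse a_t = (r₁ + r₂)/2 = 2.155×10⁷ m.
At r₁: circular v_c1 = √(μ/r₁) = 7202 m/s; transfer-periapsis v_p = √[μ(2/r₁ − 1/a_t)] = 9416 m/s.
Δv₁ = v_p − v_c1 = 2214 m/s.
At r₂: circular v_c2 = √(μ/r₂) = 2970 m/s; transfer-apoapsis v_a = √[μ(2/r₂ − 1/a_t)] = 1601 m/s.
Δv₂ = v_c2 − v_a = 1369 m/s.
Total Δv = Δv₁ + Δv₂ = 3583 m/s.

Δv_total ≈ 3583 m/s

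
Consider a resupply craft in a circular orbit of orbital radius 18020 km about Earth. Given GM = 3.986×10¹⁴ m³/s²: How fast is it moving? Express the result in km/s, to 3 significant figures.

r = 18020 km = 1.802×10⁷ m.
For a circular orbit v = √(μ/r) = √(3.986×10¹⁴ / 1.802×10⁷) = √(2.212×10⁷) = 4703 m/s.
That is 4.703 km/s.

v ≈ 4.70 km/s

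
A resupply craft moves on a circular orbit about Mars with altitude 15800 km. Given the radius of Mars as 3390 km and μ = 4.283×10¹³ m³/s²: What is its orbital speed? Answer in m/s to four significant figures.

r = 3390 + 15800 = 19190 km = 1.9190×10⁷ m.
For a circular orbit v = √(μ/r) = √(4.283×10¹³ / 1.919×10⁷) = √(2.232×10⁶) = 1494 m/s.

v ≈ 1494 m/s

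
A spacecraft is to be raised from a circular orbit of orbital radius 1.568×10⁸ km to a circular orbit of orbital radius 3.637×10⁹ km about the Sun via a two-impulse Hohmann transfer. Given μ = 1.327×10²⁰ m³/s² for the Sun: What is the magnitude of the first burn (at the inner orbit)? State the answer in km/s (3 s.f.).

r₁ = 1.568×10⁸ km = 1.568×10¹¹ m.
r₂ = 3.637×10⁹ km = 3.637×10¹² m.
Transfer ellipse a_t = (r₁ + r₂)/2 = 1.897×10¹² m.
At r₁: circular v_c1 = √(μ/r₁) = 29090 m/s; transfer-perihelion v_p = √[μ(2/r₁ − 1/a_t)] = 40280 m/s.
Δv₁ = v_p − v_c1 = 11190 m/s.
= 11.19 km/s.

Δv ≈ 11.2 km/s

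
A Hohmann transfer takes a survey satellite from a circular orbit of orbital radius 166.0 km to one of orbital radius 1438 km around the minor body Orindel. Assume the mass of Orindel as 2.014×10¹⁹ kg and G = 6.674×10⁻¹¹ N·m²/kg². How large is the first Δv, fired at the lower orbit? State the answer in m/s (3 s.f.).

μ = GM = 6.674×10⁻¹¹ × 2.014×10¹⁹ = 1.344×10⁹ m³/s².
r₁ = 166.0 km = 1.660×10⁵ m.
r₂ = 1438 km = 1.438×10⁶ m.
Transfer ellipse a_t = (r₁ + r₂)/2 = 8.020×10⁵ m.
At r₁: circular v_c1 = √(μ/r₁) = 89.98 m/s; transfer-periapsis v_p = √[μ(2/r₁ − 1/a_t)] = 120.5 m/s.
Δv₁ = v_p − v_c1 = 30.51 m/s.

Δv ≈ 30.5 m/s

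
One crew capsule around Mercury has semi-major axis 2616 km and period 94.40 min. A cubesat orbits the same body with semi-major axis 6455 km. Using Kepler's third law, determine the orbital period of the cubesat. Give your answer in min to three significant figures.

Kepler's third law: T² ∝ a³, so T₂ = T₁ (a₂/a₁)^(3/2).
a₂/a₁ = 2.468, (a₂/a₁)^(3/2) = 3.876.
T₂ = 94.40 × 3.876 = 365.9 min.

T₂ ≈ 366 min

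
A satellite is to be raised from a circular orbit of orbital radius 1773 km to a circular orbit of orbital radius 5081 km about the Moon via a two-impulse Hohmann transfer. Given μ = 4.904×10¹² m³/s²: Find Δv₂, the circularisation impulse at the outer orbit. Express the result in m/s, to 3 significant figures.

r₁ = 1773 km = 1.773×10⁶ m.
r₂ = 5081 km = 5.081×10⁶ m.
Transfer ellipse a_t = (r₁ + r₂)/2 = 3.427×10⁶ m.
At r₁: circular v_c1 = √(μ/r₁) = 1663 m/s; transfer-perilune v_p = √[μ(2/r₁ − 1/a_t)] = 2025 m/s.
At r₂: circular v_c2 = √(μ/r₂) = 982.4 m/s; transfer-apolune v_a = √[μ(2/r₂ − 1/a_t)] = 706.6 m/s.
Δv₂ = v_c2 − v_a = 275.8 m/s.

Δv ≈ 276 m/s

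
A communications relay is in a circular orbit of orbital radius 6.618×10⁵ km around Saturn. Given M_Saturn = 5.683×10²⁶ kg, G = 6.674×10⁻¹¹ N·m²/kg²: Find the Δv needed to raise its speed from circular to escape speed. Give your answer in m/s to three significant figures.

μ = GM = 6.674×10⁻¹¹ × 5.683×10²⁶ = 3.793×10¹⁶ m³/s².
r = 6.618×10⁵ km = 6.618×10⁸ m.
Circular speed v_c = √(μ/r) = 7570 m/s.
Escape speed v_esc = √(2μ/r) = √2 × v_c = 10710 m/s.
Δv = v_esc − v_c = 3136 m/s.

Δv ≈ 3140 m/s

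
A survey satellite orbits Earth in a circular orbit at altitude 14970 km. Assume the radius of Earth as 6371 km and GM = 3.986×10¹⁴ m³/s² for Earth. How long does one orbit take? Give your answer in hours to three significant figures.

r = 6371 + 14970 = 21341 km = 2.1341×10⁷ m.
Kepler's third law: T = 2π√(r³/μ) = 2π√((2.134×10⁷)³ / 3.986×10¹⁴).
r³/μ = 2.438×10⁷ s², so T = 2π × 4.938×10³ = 3.103×10⁴ s.
Converting: 3.103×10⁴ s ÷ 3600 = 8.618 hours.

T ≈ 8.62 hours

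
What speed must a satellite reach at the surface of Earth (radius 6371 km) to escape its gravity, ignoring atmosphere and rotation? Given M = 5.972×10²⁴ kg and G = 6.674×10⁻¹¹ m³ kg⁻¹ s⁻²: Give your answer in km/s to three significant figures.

μ = GM = 6.674×10⁻¹¹ × 5.972×10²⁴ = 3.986×10¹⁴ m³/s².
r = R = 6.371×10⁶ m.
Escape speed v_esc = √(2μ/r) = √(2 × 3.986×10¹⁴ / 6.371×10⁶) = √(1.251×10⁸) = 11190 m/s.
= 11.19 km/s.

v_esc ≈ 11.2 km/s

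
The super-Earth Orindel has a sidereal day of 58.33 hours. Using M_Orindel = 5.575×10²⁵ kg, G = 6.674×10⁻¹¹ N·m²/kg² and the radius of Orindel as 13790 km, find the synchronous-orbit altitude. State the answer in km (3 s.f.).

h_sync ≈ 1.47×10⁵ km

μ = GM = 6.674×10⁻¹¹ × 5.575×10²⁵ = 3.721×10¹⁵ m³/s².
T = 58.33 hours = 2.100×10⁵ s.
A synchronous orbit has period T, so by Kepler's third law a = (μT²/4π²)^(1/3).
μT²/4π² = 3.721×10¹⁵ × (2.100×10⁵)² / 39.48 = 4.156×10²⁴ m³.
a = 1.608×10⁸ m = 1.6078×10⁵ km.
Altitude h = a − R = 1.6078×10⁵ − 13790 = 1.4699×10⁵ km.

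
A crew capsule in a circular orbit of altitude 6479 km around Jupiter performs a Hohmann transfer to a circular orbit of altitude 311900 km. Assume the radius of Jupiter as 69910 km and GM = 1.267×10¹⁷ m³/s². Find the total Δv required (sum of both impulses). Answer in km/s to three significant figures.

Δv_total ≈ 19.5 km/s

r₁ = 69910 + 6479 = 76389 km = 7.6389×10⁷ m.
r₂ = 69910 + 311900 = 381810 km = 3.8181×10⁸ m.
Transfer ellipse a_t = (r₁ + r₂)/2 = 2.291×10⁸ m.
At r₁: circular v_c1 = √(μ/r₁) = 40730 m/s; transfer-perijove v_p = √[μ(2/r₁ − 1/a_t)] = 52580 m/s.
Δv₁ = v_p − v_c1 = 11850 m/s.
At r₂: circular v_c2 = √(μ/r₂) = 18220 m/s; transfer-apojove v_a = √[μ(2/r₂ − 1/a_t)] = 10520 m/s.
Δv₂ = v_c2 − v_a = 7698 m/s.
Total Δv = Δv₁ + Δv₂ = 19550 m/s = 19.55 km/s.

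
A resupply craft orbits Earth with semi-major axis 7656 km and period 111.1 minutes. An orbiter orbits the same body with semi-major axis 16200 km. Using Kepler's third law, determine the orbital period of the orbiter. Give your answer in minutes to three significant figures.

T₂ ≈ 342 minutes

Kepler's third law: T² ∝ a³, so T₂ = T₁ (a₂/a₁)^(3/2).
a₂/a₁ = 2.116, (a₂/a₁)^(3/2) = 3.078.
T₂ = 111.1 × 3.078 = 342.0 minutes.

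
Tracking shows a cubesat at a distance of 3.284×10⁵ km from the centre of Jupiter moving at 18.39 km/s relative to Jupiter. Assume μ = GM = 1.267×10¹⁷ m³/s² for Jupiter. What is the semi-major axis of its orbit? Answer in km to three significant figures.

r = 3.284×10⁸ m.
Vis-viva rearranged: 1/a = 2/r − v²/μ = 6.090×10⁻⁹ − 2.669×10⁻⁹ = 3.421×10⁻⁹ m⁻¹.
a = 2.923×10⁸ m = 2.9232×10⁵ km.

a ≈ 2.92×10⁵ km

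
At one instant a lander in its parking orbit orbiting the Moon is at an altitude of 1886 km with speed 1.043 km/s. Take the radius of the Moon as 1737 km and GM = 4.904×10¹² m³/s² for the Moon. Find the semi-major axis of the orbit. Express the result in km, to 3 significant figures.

a ≈ 3030 km

r = 1737 + 1886 = 3623.0 km = 3.623×10⁶ m.
Vis-viva rearranged: 1/a = 2/r − v²/μ = 5.520×10⁻⁷ − 2.218×10⁻⁷ = 3.302×10⁻⁷ m⁻¹.
a = 3.028×10⁶ m = 3028.5 km.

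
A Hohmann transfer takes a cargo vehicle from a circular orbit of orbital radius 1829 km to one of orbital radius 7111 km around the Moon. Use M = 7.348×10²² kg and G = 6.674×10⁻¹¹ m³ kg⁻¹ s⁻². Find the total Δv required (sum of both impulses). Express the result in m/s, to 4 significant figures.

μ = GM = 6.674×10⁻¹¹ × 7.348×10²² = 4.904×10¹² m³/s².
r₁ = 1829 km = 1.829×10⁶ m.
r₂ = 7111 km = 7.111×10⁶ m.
Transfer ellipse a_t = (r₁ + r₂)/2 = 4.470×10⁶ m.
At r₁: circular v_c1 = √(μ/r₁) = 1637 m/s; transfer-perilune v_p = √[μ(2/r₁ − 1/a_t)] = 2065 m/s.
Δv₁ = v_p − v_c1 = 427.8 m/s.
At r₂: circular v_c2 = √(μ/r₂) = 830.4 m/s; transfer-apolune v_a = √[μ(2/r₂ − 1/a_t)] = 531.2 m/s.
Δv₂ = v_c2 − v_a = 299.2 m/s.
Total Δv = Δv₁ + Δv₂ = 727.1 m/s.

Δv_total ≈ 727.1 m/s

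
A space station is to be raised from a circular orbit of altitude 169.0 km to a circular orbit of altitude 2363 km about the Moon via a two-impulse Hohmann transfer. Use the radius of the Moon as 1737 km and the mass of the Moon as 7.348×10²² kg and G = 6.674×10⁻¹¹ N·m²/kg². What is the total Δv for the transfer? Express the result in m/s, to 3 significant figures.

μ = GM = 6.674×10⁻¹¹ × 7.348×10²² = 4.904×10¹² m³/s².
r₁ = 1737 + 169.0 = 1906.0 km = 1.9060×10⁶ m.
r₂ = 1737 + 2363 = 4100.0 km = 4.1000×10⁶ m.
Transfer ellipse a_t = (r₁ + r₂)/2 = 3.003×10⁶ m.
At r₁: circular v_c1 = √(μ/r₁) = 1604 m/s; transfer-perilune v_p = √[μ(2/r₁ − 1/a_t)] = 1874 m/s.
Δv₁ = v_p − v_c1 = 270.2 m/s.
At r₂: circular v_c2 = √(μ/r₂) = 1094 m/s; transfer-apolune v_a = √[μ(2/r₂ − 1/a_t)] = 871.3 m/s.
Δv₂ = v_c2 − v_a = 222.4 m/s.
Total Δv = Δv₁ + Δv₂ = 492.6 m/s.

Δv_total ≈ 493 m/s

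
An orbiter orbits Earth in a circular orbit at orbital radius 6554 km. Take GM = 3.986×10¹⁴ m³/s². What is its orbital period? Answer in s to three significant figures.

r = 6554 km = 6.554×10⁶ m.
Kepler's third law: T = 2π√(r³/μ) = 2π√((6.554×10⁶)³ / 3.986×10¹⁴).
r³/μ = 7.063×10⁵ s², so T = 2π × 8.404×10² = 5.280×10³ s.

T ≈ 5280 s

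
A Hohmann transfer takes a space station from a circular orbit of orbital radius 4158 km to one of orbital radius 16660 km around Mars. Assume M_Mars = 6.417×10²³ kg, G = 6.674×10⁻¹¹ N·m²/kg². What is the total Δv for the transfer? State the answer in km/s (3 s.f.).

μ = GM = 6.674×10⁻¹¹ × 6.417×10²³ = 4.283×10¹³ m³/s².
r₁ = 4158 km = 4.158×10⁶ m.
r₂ = 16660 km = 1.666×10⁷ m.
Transfer ellipse a_t = (r₁ + r₂)/2 = 1.041×10⁷ m.
At r₁: circular v_c1 = √(μ/r₁) = 3209 m/s; transfer-periapsis v_p = √[μ(2/r₁ − 1/a_t)] = 4060 m/s.
Δv₁ = v_p − v_c1 = 850.9 m/s.
At r₂: circular v_c2 = √(μ/r₂) = 1603 m/s; transfer-apoapsis v_a = √[μ(2/r₂ − 1/a_t)] = 1013 m/s.
Δv₂ = v_c2 − v_a = 590.0 m/s.
Total Δv = Δv₁ + Δv₂ = 1441 m/s = 1.441 km/s.

Δv_total ≈ 1.44 km/s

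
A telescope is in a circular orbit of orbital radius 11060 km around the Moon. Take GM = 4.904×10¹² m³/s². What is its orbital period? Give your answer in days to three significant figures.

T ≈ 1.21 days

r = 11060 km = 1.106×10⁷ m.
Kepler's third law: T = 2π√(r³/μ) = 2π√((1.106×10⁷)³ / 4.904×10¹²).
r³/μ = 2.759×10⁸ s², so T = 2π × 1.661×10⁴ = 1.044×10⁵ s.
Converting: 1.044×10⁵ s ÷ 86400 = 1.208 days.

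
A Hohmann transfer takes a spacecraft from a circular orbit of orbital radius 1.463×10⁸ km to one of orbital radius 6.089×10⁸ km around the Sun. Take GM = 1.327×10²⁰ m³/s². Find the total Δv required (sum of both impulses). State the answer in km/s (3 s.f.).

Δv_total ≈ 13.7 km/s

r₁ = 1.463×10⁸ km = 1.463×10¹¹ m.
r₂ = 6.089×10⁸ km = 6.089×10¹¹ m.
Transfer ellipse a_t = (r₁ + r₂)/2 = 3.776×10¹¹ m.
At r₁: circular v_c1 = √(μ/r₁) = 30120 m/s; transfer-perihelion v_p = √[μ(2/r₁ − 1/a_t)] = 38240 m/s.
Δv₁ = v_p − v_c1 = 8128 m/s.
At r₂: circular v_c2 = √(μ/r₂) = 14760 m/s; transfer-aphelion v_a = √[μ(2/r₂ − 1/a_t)] = 9189 m/s.
Δv₂ = v_c2 − v_a = 5574 m/s.
Total Δv = Δv₁ + Δv₂ = 13700 m/s = 13.70 km/s.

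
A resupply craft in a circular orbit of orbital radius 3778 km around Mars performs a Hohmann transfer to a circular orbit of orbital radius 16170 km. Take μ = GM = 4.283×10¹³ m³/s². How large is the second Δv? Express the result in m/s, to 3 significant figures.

r₁ = 3778 km = 3.778×10⁶ m.
r₂ = 16170 km = 1.617×10⁷ m.
Transfer ellipse a_t = (r₁ + r₂)/2 = 9.974×10⁶ m.
At r₁: circular v_c1 = √(μ/r₁) = 3367 m/s; transfer-periapsis v_p = √[μ(2/r₁ − 1/a_t)] = 4287 m/s.
At r₂: circular v_c2 = √(μ/r₂) = 1627 m/s; transfer-apoapsis v_a = √[μ(2/r₂ − 1/a_t)] = 1002 m/s.
Δv₂ = v_c2 − v_a = 625.8 m/s.

Δv ≈ 626 m/s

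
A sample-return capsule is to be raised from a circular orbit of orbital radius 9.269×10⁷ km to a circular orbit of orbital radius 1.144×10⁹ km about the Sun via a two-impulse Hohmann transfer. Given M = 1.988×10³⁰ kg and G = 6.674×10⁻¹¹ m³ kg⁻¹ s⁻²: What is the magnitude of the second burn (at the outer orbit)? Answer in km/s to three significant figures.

Δv ≈ 6.60 km/s

μ = GM = 6.674×10⁻¹¹ × 1.988×10³⁰ = 1.327×10²⁰ m³/s².
r₁ = 9.269×10⁷ km = 9.269×10¹⁰ m.
r₂ = 1.144×10⁹ km = 1.144×10¹² m.
Transfer ellipse a_t = (r₁ + r₂)/2 = 6.183×10¹¹ m.
At r₁: circular v_c1 = √(μ/r₁) = 37830 m/s; transfer-perihelion v_p = √[μ(2/r₁ − 1/a_t)] = 51460 m/s.
At r₂: circular v_c2 = √(μ/r₂) = 10770 m/s; transfer-aphelion v_a = √[μ(2/r₂ − 1/a_t)] = 4170 m/s.
Δv₂ = v_c2 − v_a = 6600 m/s.
= 6.600 km/s.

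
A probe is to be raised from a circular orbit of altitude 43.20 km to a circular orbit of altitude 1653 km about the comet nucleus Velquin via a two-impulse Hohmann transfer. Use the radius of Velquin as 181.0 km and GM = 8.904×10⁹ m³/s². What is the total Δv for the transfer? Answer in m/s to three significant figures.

r₁ = 181.0 + 43.20 = 224.20 km = 2.2420×10⁵ m.
r₂ = 181.0 + 1653 = 1834.0 km = 1.8340×10⁶ m.
Transfer ellipse a_t = (r₁ + r₂)/2 = 1.029×10⁶ m.
At r₁: circular v_c1 = √(μ/r₁) = 199.3 m/s; transfer-periapsis v_p = √[μ(2/r₁ − 1/a_t)] = 266.0 m/s.
Δv₁ = v_p − v_c1 = 66.75 m/s.
At r₂: circular v_c2 = √(μ/r₂) = 69.68 m/s; transfer-apoapsis v_a = √[μ(2/r₂ − 1/a_t)] = 32.52 m/s.
Δv₂ = v_c2 − v_a = 37.16 m/s.
Total Δv = Δv₁ + Δv₂ = 103.9 m/s.

Δv_total ≈ 104 m/s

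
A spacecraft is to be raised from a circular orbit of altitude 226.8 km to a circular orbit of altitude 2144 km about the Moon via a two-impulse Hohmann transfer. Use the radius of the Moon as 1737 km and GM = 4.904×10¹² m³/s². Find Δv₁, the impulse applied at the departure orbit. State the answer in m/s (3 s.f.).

r₁ = 1737 + 226.8 = 1963.8 km = 1.9638×10⁶ m.
r₂ = 1737 + 2144 = 3881.0 km = 3.8810×10⁶ m.
Transfer ellipse a_t = (r₁ + r₂)/2 = 2.922×10⁶ m.
At r₁: circular v_c1 = √(μ/r₁) = 1580 m/s; transfer-perilune v_p = √[μ(2/r₁ − 1/a_t)] = 1821 m/s.
Δv₁ = v_p − v_c1 = 240.8 m/s.

Δv ≈ 241 m/s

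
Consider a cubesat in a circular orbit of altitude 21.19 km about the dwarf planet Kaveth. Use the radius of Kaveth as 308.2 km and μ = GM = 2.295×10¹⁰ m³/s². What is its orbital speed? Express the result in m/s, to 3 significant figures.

r = 308.2 + 21.19 = 329.39 km = 3.2939×10⁵ m.
For a circular orbit v = √(μ/r) = √(2.295×10¹⁰ / 3.294×10⁵) = √(6.967×10⁴) = 264.0 m/s.

v ≈ 264 m/s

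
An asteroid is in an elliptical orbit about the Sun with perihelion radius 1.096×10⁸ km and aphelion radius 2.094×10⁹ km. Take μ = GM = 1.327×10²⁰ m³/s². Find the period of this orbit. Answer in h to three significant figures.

Semi-major axis a = (r_p + r_a)/2 = (1.0960×10⁸ + 2.0940×10⁹)/2 = 1.1018×10⁹ km = 1.102×10¹² m.
By Kepler's third law T = 2π√(a³/μ) = 2π × 1.004×10⁸ = 6.308×10⁸ s.
= 1.752×10⁵ h.

T ≈ 175000 h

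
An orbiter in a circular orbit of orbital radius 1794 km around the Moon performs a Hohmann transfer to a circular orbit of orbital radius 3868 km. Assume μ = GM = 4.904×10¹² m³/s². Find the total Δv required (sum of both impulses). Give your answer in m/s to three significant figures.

r₁ = 1794 km = 1.794×10⁶ m.
r₂ = 3868 km = 3.868×10⁶ m.
Transfer ellipse a_t = (r₁ + r₂)/2 = 2.831×10⁶ m.
At r₁: circular v_c1 = √(μ/r₁) = 1653 m/s; transfer-perilune v_p = √[μ(2/r₁ − 1/a_t)] = 1933 m/s.
Δv₁ = v_p − v_c1 = 279.2 m/s.
At r₂: circular v_c2 = √(μ/r₂) = 1126 m/s; transfer-apolune v_a = √[μ(2/r₂ − 1/a_t)] = 896.3 m/s.
Δv₂ = v_c2 − v_a = 229.6 m/s.
Total Δv = Δv₁ + Δv₂ = 508.9 m/s.

Δv_total ≈ 509 m/s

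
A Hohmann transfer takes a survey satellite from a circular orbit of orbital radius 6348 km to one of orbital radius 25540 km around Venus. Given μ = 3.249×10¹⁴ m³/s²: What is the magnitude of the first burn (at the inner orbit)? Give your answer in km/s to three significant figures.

Δv ≈ 1.90 km/s

r₁ = 6348 km = 6.348×10⁶ m.
r₂ = 25540 km = 2.554×10⁷ m.
Transfer ellipse a_t = (r₁ + r₂)/2 = 1.594×10⁷ m.
At r₁: circular v_c1 = √(μ/r₁) = 7154 m/s; transfer-periapsis v_p = √[μ(2/r₁ − 1/a_t)] = 9055 m/s.
Δv₁ = v_p − v_c1 = 1900 m/s.
= 1.900 km/s.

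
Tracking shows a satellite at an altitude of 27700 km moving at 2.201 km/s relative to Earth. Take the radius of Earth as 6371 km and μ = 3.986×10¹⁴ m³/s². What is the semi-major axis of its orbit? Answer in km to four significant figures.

a ≈ 21480 km

r = 6371 + 27700 = 34071 km = 3.407×10⁷ m.
Vis-viva rearranged: 1/a = 2/r − v²/μ = 5.870×10⁻⁸ − 1.215×10⁻⁸ = 4.655×10⁻⁸ m⁻¹.
a = 2.148×10⁷ m = 21483 km.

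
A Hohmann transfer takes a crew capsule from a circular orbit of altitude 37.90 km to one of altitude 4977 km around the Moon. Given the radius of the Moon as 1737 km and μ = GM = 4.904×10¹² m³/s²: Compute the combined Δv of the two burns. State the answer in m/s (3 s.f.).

r₁ = 1737 + 37.90 = 1774.9 km = 1.7749×10⁶ m.
r₂ = 1737 + 4977 = 6714.0 km = 6.7140×10⁶ m.
Transfer ellipse a_t = (r₁ + r₂)/2 = 4.244×10⁶ m.
At r₁: circular v_c1 = √(μ/r₁) = 1662 m/s; transfer-perilune v_p = √[μ(2/r₁ − 1/a_t)] = 2091 m/s.
Δv₁ = v_p − v_c1 = 428.4 m/s.
At r₂: circular v_c2 = √(μ/r₂) = 854.6 m/s; transfer-apolune v_a = √[μ(2/r₂ − 1/a_t)] = 552.7 m/s.
Δv₂ = v_c2 − v_a = 302.0 m/s.
Total Δv = Δv₁ + Δv₂ = 730.3 m/s.

Δv_total ≈ 730 m/s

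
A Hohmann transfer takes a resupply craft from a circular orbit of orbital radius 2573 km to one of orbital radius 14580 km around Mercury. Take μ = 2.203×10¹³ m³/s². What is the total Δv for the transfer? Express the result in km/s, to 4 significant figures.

Δv_total ≈ 1.445 km/s

r₁ = 2573 km = 2.573×10⁶ m.
r₂ = 14580 km = 1.458×10⁷ m.
Transfer ellipse a_t = (r₁ + r₂)/2 = 8.576×10⁶ m.
At r₁: circular v_c1 = √(μ/r₁) = 2926 m/s; transfer-periherm v_p = √[μ(2/r₁ − 1/a_t)] = 3815 m/s.
Δv₁ = v_p − v_c1 = 889.1 m/s.
At r₂: circular v_c2 = √(μ/r₂) = 1229 m/s; transfer-apoherm v_a = √[μ(2/r₂ − 1/a_t)] = 673.3 m/s.
Δv₂ = v_c2 − v_a = 555.9 m/s.
Total Δv = Δv₁ + Δv₂ = 1445 m/s = 1.445 km/s.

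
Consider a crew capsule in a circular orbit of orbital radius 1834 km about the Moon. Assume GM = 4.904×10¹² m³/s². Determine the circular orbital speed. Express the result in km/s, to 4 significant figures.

v ≈ 1.635 km/s

r = 1834 km = 1.834×10⁶ m.
For a circular orbit v = √(μ/r) = √(4.904×10¹² / 1.834×10⁶) = √(2.674×10⁶) = 1635 m/s.
That is 1.635 km/s.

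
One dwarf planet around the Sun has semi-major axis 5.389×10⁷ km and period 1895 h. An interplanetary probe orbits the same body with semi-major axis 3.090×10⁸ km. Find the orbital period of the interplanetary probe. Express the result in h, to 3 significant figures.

T₂ ≈ 26000 h

Kepler's third law: T² ∝ a³, so T₂ = T₁ (a₂/a₁)^(3/2).
a₂/a₁ = 5.734, (a₂/a₁)^(3/2) = 13.73.
T₂ = 1895 × 13.73 = 26020 h.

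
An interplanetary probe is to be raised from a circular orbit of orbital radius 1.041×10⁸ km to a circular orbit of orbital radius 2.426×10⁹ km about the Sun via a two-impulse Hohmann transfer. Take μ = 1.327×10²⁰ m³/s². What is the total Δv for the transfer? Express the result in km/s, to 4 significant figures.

Δv_total ≈ 19.01 km/s

r₁ = 1.041×10⁸ km = 1.041×10¹¹ m.
r₂ = 2.426×10⁹ km = 2.426×10¹² m.
Transfer ellipse a_t = (r₁ + r₂)/2 = 1.265×10¹² m.
At r₁: circular v_c1 = √(μ/r₁) = 35700 m/s; transfer-perihelion v_p = √[μ(2/r₁ − 1/a_t)] = 49440 m/s.
Δv₁ = v_p − v_c1 = 13740 m/s.
At r₂: circular v_c2 = √(μ/r₂) = 7396 m/s; transfer-aphelion v_a = √[μ(2/r₂ − 1/a_t)] = 2122 m/s.
Δv₂ = v_c2 − v_a = 5274 m/s.
Total Δv = Δv₁ + Δv₂ = 19010 m/s = 19.01 km/s.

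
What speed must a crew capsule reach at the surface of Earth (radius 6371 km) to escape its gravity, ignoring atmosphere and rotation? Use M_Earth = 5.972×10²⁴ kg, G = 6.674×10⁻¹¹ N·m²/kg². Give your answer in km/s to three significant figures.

v_esc ≈ 11.2 km/s

μ = GM = 6.674×10⁻¹¹ × 5.972×10²⁴ = 3.986×10¹⁴ m³/s².
r = R = 6.371×10⁶ m.
Escape speed v_esc = √(2μ/r) = √(2 × 3.986×10¹⁴ / 6.371×10⁶) = √(1.251×10⁸) = 11190 m/s.
= 11.19 km/s.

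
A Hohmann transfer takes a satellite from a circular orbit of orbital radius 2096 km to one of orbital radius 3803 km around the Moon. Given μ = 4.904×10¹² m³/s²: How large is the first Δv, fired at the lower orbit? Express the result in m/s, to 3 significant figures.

r₁ = 2096 km = 2.096×10⁶ m.
r₂ = 3803 km = 3.803×10⁶ m.
Transfer ellipse a_t = (r₁ + r₂)/2 = 2.950×10⁶ m.
At r₁: circular v_c1 = √(μ/r₁) = 1530 m/s; transfer-perilune v_p = √[μ(2/r₁ − 1/a_t)] = 1737 m/s.
Δv₁ = v_p − v_c1 = 207.3 m/s.

Δv ≈ 207 m/s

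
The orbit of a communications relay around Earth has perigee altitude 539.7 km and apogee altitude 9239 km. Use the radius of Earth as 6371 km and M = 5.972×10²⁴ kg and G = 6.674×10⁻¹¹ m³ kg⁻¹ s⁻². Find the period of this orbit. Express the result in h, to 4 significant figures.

μ = GM = 6.674×10⁻¹¹ × 5.972×10²⁴ = 3.986×10¹⁴ m³/s².
r_p = 6371 + 539.7 = 6910.7 km = 6.9107×10⁶ m.
r_a = 6371 + 9239 = 15610 km = 1.5610×10⁷ m.
Semi-major axis a = (r_p + r_a)/2 = (6910.7 + 15610)/2 = 11260 km = 1.126×10⁷ m.
By Kepler's third law T = 2π√(a³/μ) = 2π × 1.893×10³ = 1.189×10⁴ s.
= 3.303 h.

T ≈ 3.303 h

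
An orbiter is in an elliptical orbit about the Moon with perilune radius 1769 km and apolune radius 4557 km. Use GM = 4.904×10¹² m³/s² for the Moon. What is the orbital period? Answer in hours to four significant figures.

Semi-major axis a = (r_p + r_a)/2 = (1769.0 + 4557.0)/2 = 3163.0 km = 3.163×10⁶ m.
By Kepler's third law T = 2π√(a³/μ) = 2π × 2.540×10³ = 1.596×10⁴ s.
= 4.434 hours.

T ≈ 4.434 hours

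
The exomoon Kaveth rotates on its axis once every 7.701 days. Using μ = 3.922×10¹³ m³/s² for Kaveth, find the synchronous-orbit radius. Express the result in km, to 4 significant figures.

r_sync ≈ 76050 km

T = 7.701 days = 6.654×10⁵ s.
A synchronous orbit has period T, so by Kepler's third law a = (μT²/4π²)^(1/3).
μT²/4π² = 3.922×10¹³ × (6.654×10⁵)² / 39.48 = 4.398×10²³ m³.
a = 7.605×10⁷ m = 76048 km.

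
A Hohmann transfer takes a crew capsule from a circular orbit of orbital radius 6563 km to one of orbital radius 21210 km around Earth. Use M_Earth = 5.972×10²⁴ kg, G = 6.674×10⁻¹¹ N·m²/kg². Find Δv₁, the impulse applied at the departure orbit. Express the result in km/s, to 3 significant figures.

μ = GM = 6.674×10⁻¹¹ × 5.972×10²⁴ = 3.986×10¹⁴ m³/s².
r₁ = 6563 km = 6.563×10⁶ m.
r₂ = 21210 km = 2.121×10⁷ m.
Transfer ellipse a_t = (r₁ + r₂)/2 = 1.389×10⁷ m.
At r₁: circular v_c1 = √(μ/r₁) = 7793 m/s; transfer-perigee v_p = √[μ(2/r₁ − 1/a_t)] = 9631 m/s.
Δv₁ = v_p − v_c1 = 1838 m/s.
= 1.838 km/s.

Δv ≈ 1.84 km/s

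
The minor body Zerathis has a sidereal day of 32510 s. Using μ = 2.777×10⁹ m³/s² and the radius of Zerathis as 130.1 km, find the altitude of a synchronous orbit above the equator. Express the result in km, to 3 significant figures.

h_sync ≈ 290 km

A synchronous orbit has period T, so by Kepler's third law a = (μT²/4π²)^(1/3).
μT²/4π² = 2.777×10⁹ × (3.251×10⁴)² / 39.48 = 7.434×10¹⁶ m³.
a = 4.205×10⁵ m = 420.48 km.
Altitude h = a − R = 420.48 − 130.1 = 290.38 km.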